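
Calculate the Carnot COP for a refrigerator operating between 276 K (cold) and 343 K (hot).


dT = 343 - 276 = 67 K
COP_carnot = T_cold / dT = 276 / 67
COP_carnot = 4.119

4.119


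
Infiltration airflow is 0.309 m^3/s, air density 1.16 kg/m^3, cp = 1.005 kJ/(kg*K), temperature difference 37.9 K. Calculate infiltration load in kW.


Q = V_dot * rho * cp * dT
Q = 0.309 * 1.16 * 1.005 * 37.9
Q = 13.653 kW

13.653


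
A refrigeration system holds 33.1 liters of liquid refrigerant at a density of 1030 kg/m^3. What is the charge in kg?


Charge = V * rho / 1000
Charge = 33.1 * 1030 / 1000
Charge = 34.09 kg

34.09


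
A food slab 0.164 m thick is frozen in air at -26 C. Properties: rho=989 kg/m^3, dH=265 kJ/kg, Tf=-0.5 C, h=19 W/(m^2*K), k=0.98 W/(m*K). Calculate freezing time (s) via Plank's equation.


dT = -0.5 - (-26) = 25.5 K
term1 = a/(2h) = 0.164/(2*19) = 0.004315789474
term2 = a^2/(8k) = 0.164^2/(8*0.98) = 0.003430612245
t = rho*dH*1000/dT * (term1 + term2)
t = 989*265*1000/25.5 * (0.004315789474 + 0.003430612245)
t = 79616 s

79616


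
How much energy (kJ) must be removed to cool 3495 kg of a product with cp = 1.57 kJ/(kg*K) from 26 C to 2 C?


dT = 26 - (2) = 24 K
Q = m * cp * dT = 3495 * 1.57 * 24
Q = 131692 kJ

131692


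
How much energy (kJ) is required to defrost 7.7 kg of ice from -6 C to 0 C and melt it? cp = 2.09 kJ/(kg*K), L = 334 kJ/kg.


Sensible heat = cp * dT = 2.09 * 6 = 12.54 kJ/kg
Total per kg = 12.54 + 334 = 346.54 kJ/kg
Q = m * total = 7.7 * 346.54
Q = 2668.4 kJ

2668.4


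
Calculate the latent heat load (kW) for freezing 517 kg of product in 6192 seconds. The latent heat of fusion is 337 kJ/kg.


Q_lat = m * h_fg / t
Q_lat = 517 * 337 / 6192
Q_lat = 28.14 kW

28.14


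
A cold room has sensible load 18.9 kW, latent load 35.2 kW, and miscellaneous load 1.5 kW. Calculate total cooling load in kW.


Q_total = Q_s + Q_l + Q_misc
Q_total = 18.9 + 35.2 + 1.5
Q_total = 55.6 kW

55.6


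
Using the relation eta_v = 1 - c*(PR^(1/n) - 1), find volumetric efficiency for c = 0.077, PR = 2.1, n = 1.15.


PR^(1/n) = 2.1^(1/1.15) = 1.90629756
eta_v = 1 - 0.077 * (1.90629756 - 1)
eta_v = 0.9302

0.9302


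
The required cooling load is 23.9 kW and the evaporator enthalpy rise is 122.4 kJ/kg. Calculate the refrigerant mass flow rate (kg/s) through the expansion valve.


m_dot = Q / dh
m_dot = 23.9 / 122.4
m_dot = 0.1953 kg/s

0.1953


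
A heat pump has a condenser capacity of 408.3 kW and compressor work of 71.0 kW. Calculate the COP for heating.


COP_hp = Q_cond / W
COP_hp = 408.3 / 71.0
COP_hp = 5.751

5.751


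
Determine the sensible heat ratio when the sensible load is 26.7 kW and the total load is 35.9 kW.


SHR = Q_sensible / Q_total
SHR = 26.7 / 35.9
SHR = 0.744

0.744


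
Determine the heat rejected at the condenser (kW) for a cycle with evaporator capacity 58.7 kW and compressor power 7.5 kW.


Q_cond = Q_evap + W
Q_cond = 58.7 + 7.5
Q_cond = 66.2 kW

66.2


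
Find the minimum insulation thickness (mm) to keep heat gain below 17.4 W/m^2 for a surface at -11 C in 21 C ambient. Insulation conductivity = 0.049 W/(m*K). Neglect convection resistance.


dT = 21 - (-11) = 32 K
thickness = k * dT / q_max * 1000
thickness = 0.049 * 32 / 17.4 * 1000
thickness = 90.1 mm

90.1


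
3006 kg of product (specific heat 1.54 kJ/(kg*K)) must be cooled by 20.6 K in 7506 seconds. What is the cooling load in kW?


Q = m * cp * dT / t
Q = 3006 * 1.54 * 20.6 / 7506
Q = 12.705 kW

12.705


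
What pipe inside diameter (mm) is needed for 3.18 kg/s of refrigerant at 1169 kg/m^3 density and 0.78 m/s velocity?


A = m_dot / (rho * v) = 3.18 / (1169 * 0.78) = 0.003487530434 m^2
d = sqrt(4*A/pi) * 1000
d = 66.6 mm

66.6


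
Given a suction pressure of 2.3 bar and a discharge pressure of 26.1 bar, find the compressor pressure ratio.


PR = P_high / P_low
PR = 26.1 / 2.3
PR = 11.348

11.348


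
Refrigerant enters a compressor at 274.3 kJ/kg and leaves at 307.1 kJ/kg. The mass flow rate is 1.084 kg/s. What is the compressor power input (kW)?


dh = 307.1 - 274.3 = 32.8 kJ/kg
W = m_dot * dh = 1.084 * 32.8 = 35.56 kW

35.56


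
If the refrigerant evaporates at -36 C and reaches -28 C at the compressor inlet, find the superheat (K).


Superheat = T_suction - T_evap
Superheat = -28 - (-36)
Superheat = 8 K

8


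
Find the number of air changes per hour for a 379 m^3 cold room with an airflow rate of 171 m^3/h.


ACH = flow / volume
ACH = 171 / 379
ACH = 0.451

0.451


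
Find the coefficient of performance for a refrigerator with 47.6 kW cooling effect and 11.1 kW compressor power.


COP = Q_evap / W
COP = 47.6 / 11.1
COP = 4.288

4.288


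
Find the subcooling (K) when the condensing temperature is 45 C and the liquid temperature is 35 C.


Subcooling = T_cond - T_liquid
Subcooling = 45 - 35
Subcooling = 10 K

10


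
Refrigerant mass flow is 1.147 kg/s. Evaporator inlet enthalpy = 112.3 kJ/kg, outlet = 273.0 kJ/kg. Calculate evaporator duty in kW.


dh = 273.0 - 112.3 = 160.7 kJ/kg
Q_evap = m_dot * dh = 1.147 * 160.7
Q_evap = 184.32 kW

184.32


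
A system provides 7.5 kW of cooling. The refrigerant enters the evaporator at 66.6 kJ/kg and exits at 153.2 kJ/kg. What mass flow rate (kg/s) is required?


dh = 153.2 - 66.6 = 86.6 kJ/kg
m_dot = Q / dh = 7.5 / 86.6 = 0.0866 kg/s

0.0866


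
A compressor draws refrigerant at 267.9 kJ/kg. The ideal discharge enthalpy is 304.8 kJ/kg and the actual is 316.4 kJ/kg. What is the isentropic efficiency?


dh_ideal = 304.8 - 267.9 = 36.9 kJ/kg
dh_actual = 316.4 - 267.9 = 48.5 kJ/kg
eta_s = dh_ideal / dh_actual = 36.9 / 48.5
eta_s = 0.7608

0.7608


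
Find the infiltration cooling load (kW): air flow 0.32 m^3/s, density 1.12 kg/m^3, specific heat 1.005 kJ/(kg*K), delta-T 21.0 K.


Q = V_dot * rho * cp * dT
Q = 0.32 * 1.12 * 1.005 * 21.0
Q = 7.564 kW

7.564


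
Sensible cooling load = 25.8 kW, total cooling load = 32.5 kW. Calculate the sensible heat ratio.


SHR = Q_sensible / Q_total
SHR = 25.8 / 32.5
SHR = 0.794

0.794


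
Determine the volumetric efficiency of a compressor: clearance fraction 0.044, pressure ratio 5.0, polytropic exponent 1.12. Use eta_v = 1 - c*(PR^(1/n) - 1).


PR^(1/n) = 5.0^(1/1.12) = 4.20804486
eta_v = 1 - 0.044 * (4.20804486 - 1)
eta_v = 0.8588

0.8588


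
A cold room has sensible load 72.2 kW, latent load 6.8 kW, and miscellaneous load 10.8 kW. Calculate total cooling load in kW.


Q_total = Q_s + Q_l + Q_misc
Q_total = 72.2 + 6.8 + 10.8
Q_total = 89.8 kW

89.8


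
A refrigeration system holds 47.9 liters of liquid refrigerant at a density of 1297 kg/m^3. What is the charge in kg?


Charge = V * rho / 1000
Charge = 47.9 * 1297 / 1000
Charge = 62.13 kg

62.13


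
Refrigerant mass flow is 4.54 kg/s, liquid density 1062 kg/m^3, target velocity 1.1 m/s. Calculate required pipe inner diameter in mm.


A = m_dot / (rho * v) = 4.54 / (1062 * 1.1) = 0.003886320835 m^2
d = sqrt(4*A/pi) * 1000
d = 70.3 mm

70.3


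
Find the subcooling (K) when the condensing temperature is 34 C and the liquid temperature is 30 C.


Subcooling = T_cond - T_liquid
Subcooling = 34 - 30
Subcooling = 4 K

4


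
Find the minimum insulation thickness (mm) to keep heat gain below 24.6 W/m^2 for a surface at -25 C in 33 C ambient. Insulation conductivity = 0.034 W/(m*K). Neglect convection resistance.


dT = 33 - (-25) = 58 K
thickness = k * dT / q_max * 1000
thickness = 0.034 * 58 / 24.6 * 1000
thickness = 80.2 mm

80.2


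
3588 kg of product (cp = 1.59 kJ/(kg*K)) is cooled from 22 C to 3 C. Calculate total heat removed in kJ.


dT = 22 - (3) = 19 K
Q = m * cp * dT = 3588 * 1.59 * 19
Q = 108393 kJ

108393


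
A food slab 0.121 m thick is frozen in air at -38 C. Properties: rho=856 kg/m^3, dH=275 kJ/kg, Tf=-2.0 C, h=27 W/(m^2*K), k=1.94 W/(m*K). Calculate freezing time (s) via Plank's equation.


dT = -2.0 - (-38) = 36.0 K
term1 = a/(2h) = 0.121/(2*27) = 0.002240740741
term2 = a^2/(8k) = 0.121^2/(8*1.94) = 0.0009433634021
t = rho*dH*1000/dT * (term1 + term2)
t = 856*275*1000/36.0 * (0.002240740741 + 0.0009433634021)
t = 20821 s

20821


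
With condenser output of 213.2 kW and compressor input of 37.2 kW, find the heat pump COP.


COP_hp = Q_cond / W
COP_hp = 213.2 / 37.2
COP_hp = 5.731

5.731


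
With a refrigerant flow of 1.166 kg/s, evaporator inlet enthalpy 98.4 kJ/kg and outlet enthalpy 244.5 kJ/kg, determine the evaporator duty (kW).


dh = 244.5 - 98.4 = 146.1 kJ/kg
Q_evap = m_dot * dh = 1.166 * 146.1
Q_evap = 170.35 kW

170.35


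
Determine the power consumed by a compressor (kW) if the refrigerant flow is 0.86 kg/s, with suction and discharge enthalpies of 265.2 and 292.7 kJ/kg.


dh = 292.7 - 265.2 = 27.5 kJ/kg
W = m_dot * dh = 0.86 * 27.5 = 23.65 kW

23.65


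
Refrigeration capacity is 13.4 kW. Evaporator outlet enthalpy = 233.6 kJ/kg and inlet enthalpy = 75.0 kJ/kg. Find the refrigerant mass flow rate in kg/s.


dh = 233.6 - 75.0 = 158.6 kJ/kg
m_dot = Q / dh = 13.4 / 158.6 = 0.0845 kg/s

0.0845


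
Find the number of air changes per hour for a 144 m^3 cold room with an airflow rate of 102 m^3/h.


ACH = flow / volume
ACH = 102 / 144
ACH = 0.708

0.708


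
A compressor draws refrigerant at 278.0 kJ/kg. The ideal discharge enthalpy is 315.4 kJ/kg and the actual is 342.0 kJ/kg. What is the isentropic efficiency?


dh_ideal = 315.4 - 278.0 = 37.4 kJ/kg
dh_actual = 342.0 - 278.0 = 64.0 kJ/kg
eta_s = dh_ideal / dh_actual = 37.4 / 64.0
eta_s = 0.5844

0.5844


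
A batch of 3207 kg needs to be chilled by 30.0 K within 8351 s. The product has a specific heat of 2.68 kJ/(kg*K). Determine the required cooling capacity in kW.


Q = m * cp * dT / t
Q = 3207 * 2.68 * 30.0 / 8351
Q = 30.876 kW

30.876


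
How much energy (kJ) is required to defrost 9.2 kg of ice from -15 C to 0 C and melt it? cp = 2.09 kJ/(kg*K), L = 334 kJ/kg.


Sensible heat = cp * dT = 2.09 * 15 = 31.35 kJ/kg
Total per kg = 31.35 + 334 = 365.35 kJ/kg
Q = m * total = 9.2 * 365.35
Q = 3361.2 kJ

3361.2


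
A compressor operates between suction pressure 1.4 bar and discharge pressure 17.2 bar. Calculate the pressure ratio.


PR = P_high / P_low
PR = 17.2 / 1.4
PR = 12.286

12.286


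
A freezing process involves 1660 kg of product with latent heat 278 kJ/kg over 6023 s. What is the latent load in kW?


Q_lat = m * h_fg / t
Q_lat = 1660 * 278 / 6023
Q_lat = 76.62 kW

76.62


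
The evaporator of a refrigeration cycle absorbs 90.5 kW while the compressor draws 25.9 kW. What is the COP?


COP = Q_evap / W
COP = 90.5 / 25.9
COP = 3.494

3.494


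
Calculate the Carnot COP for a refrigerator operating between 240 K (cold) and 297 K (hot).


dT = 297 - 240 = 57 K
COP_carnot = T_cold / dT = 240 / 57
COP_carnot = 4.211

4.211


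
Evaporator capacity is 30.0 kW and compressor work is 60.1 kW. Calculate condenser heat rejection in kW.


Q_cond = Q_evap + W
Q_cond = 30.0 + 60.1
Q_cond = 90.1 kW

90.1


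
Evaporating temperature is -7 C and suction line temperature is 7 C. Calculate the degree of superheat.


Superheat = T_suction - T_evap
Superheat = 7 - (-7)
Superheat = 14 K

14


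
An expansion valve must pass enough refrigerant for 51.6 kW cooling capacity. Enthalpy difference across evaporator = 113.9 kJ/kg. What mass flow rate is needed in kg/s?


m_dot = Q / dh
m_dot = 51.6 / 113.9
m_dot = 0.453 kg/s

0.453


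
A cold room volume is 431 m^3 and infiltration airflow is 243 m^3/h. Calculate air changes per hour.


ACH = flow / volume
ACH = 243 / 431
ACH = 0.564

0.564


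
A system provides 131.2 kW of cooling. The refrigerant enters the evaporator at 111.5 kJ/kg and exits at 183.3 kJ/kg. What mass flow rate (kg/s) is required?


dh = 183.3 - 111.5 = 71.8 kJ/kg
m_dot = Q / dh = 131.2 / 71.8 = 1.8273 kg/s

1.8273


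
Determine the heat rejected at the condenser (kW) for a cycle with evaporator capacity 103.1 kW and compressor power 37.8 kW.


Q_cond = Q_evap + W
Q_cond = 103.1 + 37.8
Q_cond = 140.9 kW

140.9


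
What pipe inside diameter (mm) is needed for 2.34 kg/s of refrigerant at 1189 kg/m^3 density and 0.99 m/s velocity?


A = m_dot / (rho * v) = 2.34 / (1189 * 0.99) = 0.001987919566 m^2
d = sqrt(4*A/pi) * 1000
d = 50.3 mm

50.3


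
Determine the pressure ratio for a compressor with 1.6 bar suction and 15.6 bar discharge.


PR = P_high / P_low
PR = 15.6 / 1.6
PR = 9.75

9.75


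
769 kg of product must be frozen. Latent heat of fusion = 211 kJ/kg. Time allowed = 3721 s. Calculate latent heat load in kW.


Q_lat = m * h_fg / t
Q_lat = 769 * 211 / 3721
Q_lat = 43.61 kW

43.61


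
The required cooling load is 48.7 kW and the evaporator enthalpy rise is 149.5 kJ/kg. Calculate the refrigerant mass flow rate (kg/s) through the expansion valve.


m_dot = Q / dh
m_dot = 48.7 / 149.5
m_dot = 0.3258 kg/s

0.3258


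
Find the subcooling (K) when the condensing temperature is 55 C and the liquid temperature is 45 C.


Subcooling = T_cond - T_liquid
Subcooling = 55 - 45
Subcooling = 10 K

10


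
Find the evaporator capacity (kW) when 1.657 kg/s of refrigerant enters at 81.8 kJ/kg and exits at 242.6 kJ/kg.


dh = 242.6 - 81.8 = 160.8 kJ/kg
Q_evap = m_dot * dh = 1.657 * 160.8
Q_evap = 266.45 kW

266.45


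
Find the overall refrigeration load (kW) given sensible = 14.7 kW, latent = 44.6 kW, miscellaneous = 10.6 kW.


Q_total = Q_s + Q_l + Q_misc
Q_total = 14.7 + 44.6 + 10.6
Q_total = 69.9 kW

69.9


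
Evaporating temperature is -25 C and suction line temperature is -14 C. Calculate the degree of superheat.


Superheat = T_suction - T_evap
Superheat = -14 - (-25)
Superheat = 11 K

11


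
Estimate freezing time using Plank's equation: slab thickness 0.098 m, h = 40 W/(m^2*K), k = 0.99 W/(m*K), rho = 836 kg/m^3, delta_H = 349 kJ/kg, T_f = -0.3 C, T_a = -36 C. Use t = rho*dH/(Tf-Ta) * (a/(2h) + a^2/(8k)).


dT = -0.3 - (-36) = 35.7 K
term1 = a/(2h) = 0.098/(2*40) = 0.001225
term2 = a^2/(8k) = 0.098^2/(8*0.99) = 0.001212626263
t = rho*dH*1000/dT * (term1 + term2)
t = 836*349*1000/35.7 * (0.001225 + 0.001212626263)
t = 19922 s

19922


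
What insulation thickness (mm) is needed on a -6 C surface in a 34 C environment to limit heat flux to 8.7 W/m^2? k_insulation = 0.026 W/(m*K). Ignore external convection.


dT = 34 - (-6) = 40 K
thickness = k * dT / q_max * 1000
thickness = 0.026 * 40 / 8.7 * 1000
thickness = 119.5 mm

119.5


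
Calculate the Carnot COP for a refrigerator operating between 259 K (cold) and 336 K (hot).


dT = 336 - 259 = 77 K
COP_carnot = T_cold / dT = 259 / 77
COP_carnot = 3.364

3.364


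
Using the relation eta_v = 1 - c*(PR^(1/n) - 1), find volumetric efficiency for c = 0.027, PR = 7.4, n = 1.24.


PR^(1/n) = 7.4^(1/1.24) = 5.02334866
eta_v = 1 - 0.027 * (5.02334866 - 1)
eta_v = 0.8914

0.8914


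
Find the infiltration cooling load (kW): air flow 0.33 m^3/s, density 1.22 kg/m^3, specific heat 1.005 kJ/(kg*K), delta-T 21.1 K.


Q = V_dot * rho * cp * dT
Q = 0.33 * 1.22 * 1.005 * 21.1
Q = 8.537 kW

8.537


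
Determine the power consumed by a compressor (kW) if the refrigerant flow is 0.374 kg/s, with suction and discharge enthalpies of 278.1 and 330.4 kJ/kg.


dh = 330.4 - 278.1 = 52.3 kJ/kg
W = m_dot * dh = 0.374 * 52.3 = 19.56 kW

19.56


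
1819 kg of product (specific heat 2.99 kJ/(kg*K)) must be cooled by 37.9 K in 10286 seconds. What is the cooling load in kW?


Q = m * cp * dT / t
Q = 1819 * 2.99 * 37.9 / 10286
Q = 20.04 kW

20.04


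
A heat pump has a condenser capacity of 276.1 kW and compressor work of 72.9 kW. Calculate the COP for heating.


COP_hp = Q_cond / W
COP_hp = 276.1 / 72.9
COP_hp = 3.787

3.787


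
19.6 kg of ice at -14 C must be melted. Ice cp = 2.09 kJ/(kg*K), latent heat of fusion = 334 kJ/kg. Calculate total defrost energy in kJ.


Sensible heat = cp * dT = 2.09 * 14 = 29.26 kJ/kg
Total per kg = 29.26 + 334 = 363.26 kJ/kg
Q = m * total = 19.6 * 363.26
Q = 7119.9 kJ

7119.9


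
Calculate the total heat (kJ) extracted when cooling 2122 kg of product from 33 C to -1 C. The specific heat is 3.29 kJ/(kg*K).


dT = 33 - (-1) = 34 K
Q = m * cp * dT = 2122 * 3.29 * 34
Q = 237367 kJ

237367


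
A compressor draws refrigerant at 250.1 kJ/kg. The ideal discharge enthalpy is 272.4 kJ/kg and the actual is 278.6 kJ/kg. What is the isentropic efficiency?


dh_ideal = 272.4 - 250.1 = 22.3 kJ/kg
dh_actual = 278.6 - 250.1 = 28.5 kJ/kg
eta_s = dh_ideal / dh_actual = 22.3 / 28.5
eta_s = 0.7825

0.7825


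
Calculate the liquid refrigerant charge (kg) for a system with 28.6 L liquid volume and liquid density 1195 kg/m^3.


Charge = V * rho / 1000
Charge = 28.6 * 1195 / 1000
Charge = 34.18 kg

34.18


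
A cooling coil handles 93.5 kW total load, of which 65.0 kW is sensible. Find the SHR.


SHR = Q_sensible / Q_total
SHR = 65.0 / 93.5
SHR = 0.695

0.695


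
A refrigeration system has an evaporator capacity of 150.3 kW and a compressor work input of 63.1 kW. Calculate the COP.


COP = Q_evap / W
COP = 150.3 / 63.1
COP = 2.382

2.382


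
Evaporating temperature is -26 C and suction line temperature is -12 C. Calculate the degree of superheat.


Superheat = T_suction - T_evap
Superheat = -12 - (-26)
Superheat = 14 K

14


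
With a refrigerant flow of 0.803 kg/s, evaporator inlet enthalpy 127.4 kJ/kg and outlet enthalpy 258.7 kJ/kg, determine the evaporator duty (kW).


dh = 258.7 - 127.4 = 131.3 kJ/kg
Q_evap = m_dot * dh = 0.803 * 131.3
Q_evap = 105.43 kW

105.43


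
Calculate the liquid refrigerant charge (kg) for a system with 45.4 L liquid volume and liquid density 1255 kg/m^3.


Charge = V * rho / 1000
Charge = 45.4 * 1255 / 1000
Charge = 56.98 kg

56.98


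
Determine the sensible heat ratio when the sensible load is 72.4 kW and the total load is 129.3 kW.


SHR = Q_sensible / Q_total
SHR = 72.4 / 129.3
SHR = 0.56

0.56


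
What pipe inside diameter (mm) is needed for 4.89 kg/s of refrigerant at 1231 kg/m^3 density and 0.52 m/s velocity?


A = m_dot / (rho * v) = 4.89 / (1231 * 0.52) = 0.007639192651 m^2
d = sqrt(4*A/pi) * 1000
d = 98.6 mm

98.6


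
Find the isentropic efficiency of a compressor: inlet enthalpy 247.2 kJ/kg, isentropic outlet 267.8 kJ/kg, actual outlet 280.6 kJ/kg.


dh_ideal = 267.8 - 247.2 = 20.6 kJ/kg
dh_actual = 280.6 - 247.2 = 33.4 kJ/kg
eta_s = dh_ideal / dh_actual = 20.6 / 33.4
eta_s = 0.6168

0.6168


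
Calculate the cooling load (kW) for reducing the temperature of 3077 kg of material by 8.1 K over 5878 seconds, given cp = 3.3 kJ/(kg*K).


Q = m * cp * dT / t
Q = 3077 * 3.3 * 8.1 / 5878
Q = 13.993 kW

13.993


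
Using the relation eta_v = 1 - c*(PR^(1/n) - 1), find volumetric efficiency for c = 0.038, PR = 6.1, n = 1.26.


PR^(1/n) = 6.1^(1/1.26) = 4.20027424
eta_v = 1 - 0.038 * (4.20027424 - 1)
eta_v = 0.8784

0.8784


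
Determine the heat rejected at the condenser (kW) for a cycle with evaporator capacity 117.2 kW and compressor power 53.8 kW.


Q_cond = Q_evap + W
Q_cond = 117.2 + 53.8
Q_cond = 171.0 kW

171.0


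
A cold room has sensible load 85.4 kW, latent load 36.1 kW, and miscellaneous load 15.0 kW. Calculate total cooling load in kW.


Q_total = Q_s + Q_l + Q_misc
Q_total = 85.4 + 36.1 + 15.0
Q_total = 136.5 kW

136.5


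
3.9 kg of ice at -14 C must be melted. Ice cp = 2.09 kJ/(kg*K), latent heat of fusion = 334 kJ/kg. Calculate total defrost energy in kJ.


Sensible heat = cp * dT = 2.09 * 14 = 29.26 kJ/kg
Total per kg = 29.26 + 334 = 363.26 kJ/kg
Q = m * total = 3.9 * 363.26
Q = 1416.7 kJ

1416.7


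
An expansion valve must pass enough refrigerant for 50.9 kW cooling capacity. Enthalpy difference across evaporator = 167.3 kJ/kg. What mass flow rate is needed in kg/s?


m_dot = Q / dh
m_dot = 50.9 / 167.3
m_dot = 0.3042 kg/s

0.3042


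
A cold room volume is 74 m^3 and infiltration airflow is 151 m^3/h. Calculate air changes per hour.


ACH = flow / volume
ACH = 151 / 74
ACH = 2.041

2.041


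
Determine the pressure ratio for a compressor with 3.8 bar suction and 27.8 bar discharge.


PR = P_high / P_low
PR = 27.8 / 3.8
PR = 7.316

7.316


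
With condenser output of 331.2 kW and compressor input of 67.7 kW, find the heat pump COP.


COP_hp = Q_cond / W
COP_hp = 331.2 / 67.7
COP_hp = 4.892

4.892


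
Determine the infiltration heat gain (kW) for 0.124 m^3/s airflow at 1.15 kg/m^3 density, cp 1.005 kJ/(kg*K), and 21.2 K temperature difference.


Q = V_dot * rho * cp * dT
Q = 0.124 * 1.15 * 1.005 * 21.2
Q = 3.038 kW

3.038


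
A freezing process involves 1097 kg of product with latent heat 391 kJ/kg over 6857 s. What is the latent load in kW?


Q_lat = m * h_fg / t
Q_lat = 1097 * 391 / 6857
Q_lat = 62.55 kW

62.55


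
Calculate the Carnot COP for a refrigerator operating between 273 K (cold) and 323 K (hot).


dT = 323 - 273 = 50 K
COP_carnot = T_cold / dT = 273 / 50
COP_carnot = 5.46

5.46


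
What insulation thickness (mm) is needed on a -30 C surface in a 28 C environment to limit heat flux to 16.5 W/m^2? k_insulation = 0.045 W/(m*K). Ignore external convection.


dT = 28 - (-30) = 58 K
thickness = k * dT / q_max * 1000
thickness = 0.045 * 58 / 16.5 * 1000
thickness = 158.2 mm

158.2


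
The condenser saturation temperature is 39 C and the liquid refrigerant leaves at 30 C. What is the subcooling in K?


Subcooling = T_cond - T_liquid
Subcooling = 39 - 30
Subcooling = 9 K

9


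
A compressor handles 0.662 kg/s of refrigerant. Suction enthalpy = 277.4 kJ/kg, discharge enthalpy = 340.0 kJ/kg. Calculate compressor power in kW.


dh = 340.0 - 277.4 = 62.6 kJ/kg
W = m_dot * dh = 0.662 * 62.6 = 41.44 kW

41.44


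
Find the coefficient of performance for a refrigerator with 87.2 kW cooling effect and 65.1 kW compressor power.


COP = Q_evap / W
COP = 87.2 / 65.1
COP = 1.339

1.339


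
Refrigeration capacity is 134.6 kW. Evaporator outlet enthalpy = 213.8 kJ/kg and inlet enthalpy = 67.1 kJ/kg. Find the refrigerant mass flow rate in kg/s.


dh = 213.8 - 67.1 = 146.7 kJ/kg
m_dot = Q / dh = 134.6 / 146.7 = 0.9175 kg/s

0.9175


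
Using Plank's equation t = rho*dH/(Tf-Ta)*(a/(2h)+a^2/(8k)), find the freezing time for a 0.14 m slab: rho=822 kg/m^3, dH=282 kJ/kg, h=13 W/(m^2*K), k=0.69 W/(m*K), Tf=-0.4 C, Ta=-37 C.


dT = -0.4 - (-37) = 36.6 K
term1 = a/(2h) = 0.14/(2*13) = 0.005384615385
term2 = a^2/(8k) = 0.14^2/(8*0.69) = 0.003550724638
t = rho*dH*1000/dT * (term1 + term2)
t = 822*282*1000/36.6 * (0.005384615385 + 0.003550724638)
t = 56591 s

56591


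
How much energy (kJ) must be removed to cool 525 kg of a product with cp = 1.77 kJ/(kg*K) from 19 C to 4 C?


dT = 19 - (4) = 15 K
Q = m * cp * dT = 525 * 1.77 * 15
Q = 13939 kJ

13939


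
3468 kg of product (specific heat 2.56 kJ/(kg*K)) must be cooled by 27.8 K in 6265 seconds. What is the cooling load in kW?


Q = m * cp * dT / t
Q = 3468 * 2.56 * 27.8 / 6265
Q = 39.395 kW

39.395


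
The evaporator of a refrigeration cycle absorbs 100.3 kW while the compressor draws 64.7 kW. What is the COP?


COP = Q_evap / W
COP = 100.3 / 64.7
COP = 1.55

1.55


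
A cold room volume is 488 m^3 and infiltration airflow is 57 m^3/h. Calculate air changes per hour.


ACH = flow / volume
ACH = 57 / 488
ACH = 0.117

0.117


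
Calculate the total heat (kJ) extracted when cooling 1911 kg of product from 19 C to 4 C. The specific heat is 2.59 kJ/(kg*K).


dT = 19 - (4) = 15 K
Q = m * cp * dT = 1911 * 2.59 * 15
Q = 74242 kJ

74242


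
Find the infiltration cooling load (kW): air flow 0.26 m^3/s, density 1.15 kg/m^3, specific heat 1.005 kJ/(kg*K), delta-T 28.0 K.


Q = V_dot * rho * cp * dT
Q = 0.26 * 1.15 * 1.005 * 28.0
Q = 8.414 kW

8.414


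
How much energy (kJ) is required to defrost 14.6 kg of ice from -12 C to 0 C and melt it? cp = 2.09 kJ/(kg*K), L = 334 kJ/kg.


Sensible heat = cp * dT = 2.09 * 12 = 25.08 kJ/kg
Total per kg = 25.08 + 334 = 359.08 kJ/kg
Q = m * total = 14.6 * 359.08
Q = 5242.6 kJ

5242.6


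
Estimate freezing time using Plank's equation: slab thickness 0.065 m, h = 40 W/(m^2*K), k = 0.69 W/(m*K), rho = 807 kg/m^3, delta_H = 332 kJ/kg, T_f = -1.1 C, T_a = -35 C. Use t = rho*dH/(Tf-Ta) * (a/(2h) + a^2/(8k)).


dT = -1.1 - (-35) = 33.9 K
term1 = a/(2h) = 0.065/(2*40) = 0.0008125
term2 = a^2/(8k) = 0.065^2/(8*0.69) = 0.0007653985507
t = rho*dH*1000/dT * (term1 + term2)
t = 807*332*1000/33.9 * (0.0008125 + 0.0007653985507)
t = 12471 s

12471


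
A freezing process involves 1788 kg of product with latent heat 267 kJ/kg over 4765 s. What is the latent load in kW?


Q_lat = m * h_fg / t
Q_lat = 1788 * 267 / 4765
Q_lat = 100.19 kW

100.19


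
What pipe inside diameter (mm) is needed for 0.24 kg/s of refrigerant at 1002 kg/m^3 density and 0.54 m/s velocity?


A = m_dot / (rho * v) = 0.24 / (1002 * 0.54) = 0.0004435573298 m^2
d = sqrt(4*A/pi) * 1000
d = 23.8 mm

23.8


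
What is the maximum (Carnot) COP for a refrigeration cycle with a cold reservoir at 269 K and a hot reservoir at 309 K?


dT = 309 - 269 = 40 K
COP_carnot = T_cold / dT = 269 / 40
COP_carnot = 6.725

6.725


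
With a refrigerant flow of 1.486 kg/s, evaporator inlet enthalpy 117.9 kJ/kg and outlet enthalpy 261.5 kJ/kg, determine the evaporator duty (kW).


dh = 261.5 - 117.9 = 143.6 kJ/kg
Q_evap = m_dot * dh = 1.486 * 143.6
Q_evap = 213.39 kW

213.39


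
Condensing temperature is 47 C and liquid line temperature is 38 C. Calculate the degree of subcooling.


Subcooling = T_cond - T_liquid
Subcooling = 47 - 38
Subcooling = 9 K

9


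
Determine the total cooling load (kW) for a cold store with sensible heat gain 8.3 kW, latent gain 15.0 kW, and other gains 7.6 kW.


Q_total = Q_s + Q_l + Q_misc
Q_total = 8.3 + 15.0 + 7.6
Q_total = 30.9 kW

30.9


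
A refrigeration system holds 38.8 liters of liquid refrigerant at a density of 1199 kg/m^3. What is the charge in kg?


Charge = V * rho / 1000
Charge = 38.8 * 1199 / 1000
Charge = 46.52 kg

46.52


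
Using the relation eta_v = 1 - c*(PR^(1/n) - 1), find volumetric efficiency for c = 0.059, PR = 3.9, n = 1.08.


PR^(1/n) = 3.9^(1/1.08) = 3.52599785
eta_v = 1 - 0.059 * (3.52599785 - 1)
eta_v = 0.851

0.851


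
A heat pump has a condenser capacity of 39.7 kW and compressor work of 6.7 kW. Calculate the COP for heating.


COP_hp = Q_cond / W
COP_hp = 39.7 / 6.7
COP_hp = 5.925

5.925


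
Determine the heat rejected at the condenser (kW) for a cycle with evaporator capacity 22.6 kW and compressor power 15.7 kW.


Q_cond = Q_evap + W
Q_cond = 22.6 + 15.7
Q_cond = 38.3 kW

38.3


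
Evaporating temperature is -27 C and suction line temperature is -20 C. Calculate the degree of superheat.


Superheat = T_suction - T_evap
Superheat = -20 - (-27)
Superheat = 7 K

7


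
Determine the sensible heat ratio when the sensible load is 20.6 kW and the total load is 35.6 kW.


SHR = Q_sensible / Q_total
SHR = 20.6 / 35.6
SHR = 0.579

0.579


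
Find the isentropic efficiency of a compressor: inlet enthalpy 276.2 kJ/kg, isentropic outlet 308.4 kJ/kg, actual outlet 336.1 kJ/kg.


dh_ideal = 308.4 - 276.2 = 32.2 kJ/kg
dh_actual = 336.1 - 276.2 = 59.9 kJ/kg
eta_s = dh_ideal / dh_actual = 32.2 / 59.9
eta_s = 0.5376

0.5376


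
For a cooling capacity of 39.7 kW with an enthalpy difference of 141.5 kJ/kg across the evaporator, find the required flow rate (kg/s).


m_dot = Q / dh
m_dot = 39.7 / 141.5
m_dot = 0.2806 kg/s

0.2806


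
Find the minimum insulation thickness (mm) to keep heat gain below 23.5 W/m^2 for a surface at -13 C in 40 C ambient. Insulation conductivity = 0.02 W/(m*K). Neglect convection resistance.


dT = 40 - (-13) = 53 K
thickness = k * dT / q_max * 1000
thickness = 0.02 * 53 / 23.5 * 1000
thickness = 45.1 mm

45.1


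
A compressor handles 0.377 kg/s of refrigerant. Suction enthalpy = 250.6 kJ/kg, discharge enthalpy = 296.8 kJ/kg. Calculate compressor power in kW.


dh = 296.8 - 250.6 = 46.2 kJ/kg
W = m_dot * dh = 0.377 * 46.2 = 17.42 kW

17.42


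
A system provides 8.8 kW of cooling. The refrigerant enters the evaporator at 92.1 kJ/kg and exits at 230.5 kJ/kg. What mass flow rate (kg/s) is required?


dh = 230.5 - 92.1 = 138.4 kJ/kg
m_dot = Q / dh = 8.8 / 138.4 = 0.0636 kg/s

0.0636


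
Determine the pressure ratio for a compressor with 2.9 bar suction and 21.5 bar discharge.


PR = P_high / P_low
PR = 21.5 / 2.9
PR = 7.414

7.414


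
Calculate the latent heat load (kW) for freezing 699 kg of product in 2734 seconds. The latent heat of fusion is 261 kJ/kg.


Q_lat = m * h_fg / t
Q_lat = 699 * 261 / 2734
Q_lat = 66.73 kW

66.73


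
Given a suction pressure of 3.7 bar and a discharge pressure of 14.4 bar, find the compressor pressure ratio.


PR = P_high / P_low
PR = 14.4 / 3.7
PR = 3.892

3.892


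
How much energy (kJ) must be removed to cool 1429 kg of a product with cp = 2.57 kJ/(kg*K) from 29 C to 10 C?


dT = 29 - (10) = 19 K
Q = m * cp * dT = 1429 * 2.57 * 19
Q = 69778 kJ

69778


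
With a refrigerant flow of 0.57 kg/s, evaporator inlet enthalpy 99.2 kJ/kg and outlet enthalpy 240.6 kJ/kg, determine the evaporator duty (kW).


dh = 240.6 - 99.2 = 141.4 kJ/kg
Q_evap = m_dot * dh = 0.57 * 141.4
Q_evap = 80.6 kW

80.6


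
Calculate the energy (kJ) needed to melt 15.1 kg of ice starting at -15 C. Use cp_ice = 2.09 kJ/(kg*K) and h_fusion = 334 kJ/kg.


Sensible heat = cp * dT = 2.09 * 15 = 31.35 kJ/kg
Total per kg = 31.35 + 334 = 365.35 kJ/kg
Q = m * total = 15.1 * 365.35
Q = 5516.8 kJ

5516.8


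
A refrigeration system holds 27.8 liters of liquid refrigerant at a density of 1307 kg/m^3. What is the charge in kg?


Charge = V * rho / 1000
Charge = 27.8 * 1307 / 1000
Charge = 36.33 kg

36.33


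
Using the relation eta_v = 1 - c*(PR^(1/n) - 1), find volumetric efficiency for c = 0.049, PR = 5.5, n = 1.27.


PR^(1/n) = 5.5^(1/1.27) = 3.82791907
eta_v = 1 - 0.049 * (3.82791907 - 1)
eta_v = 0.8614

0.8614


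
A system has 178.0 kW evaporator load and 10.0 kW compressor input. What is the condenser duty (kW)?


Q_cond = Q_evap + W
Q_cond = 178.0 + 10.0
Q_cond = 188.0 kW

188.0


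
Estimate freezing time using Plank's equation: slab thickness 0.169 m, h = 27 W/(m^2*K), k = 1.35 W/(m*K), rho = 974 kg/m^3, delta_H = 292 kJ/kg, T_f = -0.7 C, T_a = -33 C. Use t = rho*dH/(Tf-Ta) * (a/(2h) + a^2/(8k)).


dT = -0.7 - (-33) = 32.3 K
term1 = a/(2h) = 0.169/(2*27) = 0.00312962963
term2 = a^2/(8k) = 0.169^2/(8*1.35) = 0.002644537037
t = rho*dH*1000/dT * (term1 + term2)
t = 974*292*1000/32.3 * (0.00312962963 + 0.002644537037)
t = 50843 s

50843


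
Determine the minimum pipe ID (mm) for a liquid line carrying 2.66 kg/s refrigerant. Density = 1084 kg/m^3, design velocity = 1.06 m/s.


A = m_dot / (rho * v) = 2.66 / (1084 * 1.06) = 0.00231497598 m^2
d = sqrt(4*A/pi) * 1000
d = 54.3 mm

54.3


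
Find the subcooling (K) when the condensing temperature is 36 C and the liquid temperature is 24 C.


Subcooling = T_cond - T_liquid
Subcooling = 36 - 24
Subcooling = 12 K

12


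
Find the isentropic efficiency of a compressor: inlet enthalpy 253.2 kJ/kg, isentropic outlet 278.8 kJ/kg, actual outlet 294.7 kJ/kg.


dh_ideal = 278.8 - 253.2 = 25.6 kJ/kg
dh_actual = 294.7 - 253.2 = 41.5 kJ/kg
eta_s = dh_ideal / dh_actual = 25.6 / 41.5
eta_s = 0.6169

0.6169


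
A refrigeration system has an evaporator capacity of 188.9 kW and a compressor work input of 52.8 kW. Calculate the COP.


COP = Q_evap / W
COP = 188.9 / 52.8
COP = 3.578

3.578


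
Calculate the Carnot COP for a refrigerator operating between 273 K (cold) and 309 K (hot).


dT = 309 - 273 = 36 K
COP_carnot = T_cold / dT = 273 / 36
COP_carnot = 7.583

7.583


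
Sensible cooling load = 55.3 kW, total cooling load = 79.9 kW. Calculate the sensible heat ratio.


SHR = Q_sensible / Q_total
SHR = 55.3 / 79.9
SHR = 0.692

0.692


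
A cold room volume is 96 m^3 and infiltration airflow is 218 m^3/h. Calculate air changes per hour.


ACH = flow / volume
ACH = 218 / 96
ACH = 2.271

2.271


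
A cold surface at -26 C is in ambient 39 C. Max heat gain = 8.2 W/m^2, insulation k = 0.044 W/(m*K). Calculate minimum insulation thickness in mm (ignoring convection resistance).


dT = 39 - (-26) = 65 K
thickness = k * dT / q_max * 1000
thickness = 0.044 * 65 / 8.2 * 1000
thickness = 348.8 mm

348.8


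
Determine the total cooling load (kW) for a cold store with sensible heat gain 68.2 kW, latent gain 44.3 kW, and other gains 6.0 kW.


Q_total = Q_s + Q_l + Q_misc
Q_total = 68.2 + 44.3 + 6.0
Q_total = 118.5 kW

118.5


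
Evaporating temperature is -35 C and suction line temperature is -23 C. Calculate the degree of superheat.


Superheat = T_suction - T_evap
Superheat = -23 - (-35)
Superheat = 12 K

12


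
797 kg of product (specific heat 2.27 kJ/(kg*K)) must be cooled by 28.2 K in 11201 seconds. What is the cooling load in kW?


Q = m * cp * dT / t
Q = 797 * 2.27 * 28.2 / 11201
Q = 4.555 kW

4.555


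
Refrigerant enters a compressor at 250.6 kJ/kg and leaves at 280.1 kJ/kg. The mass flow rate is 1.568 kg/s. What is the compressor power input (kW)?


dh = 280.1 - 250.6 = 29.5 kJ/kg
W = m_dot * dh = 1.568 * 29.5 = 46.26 kW

46.26


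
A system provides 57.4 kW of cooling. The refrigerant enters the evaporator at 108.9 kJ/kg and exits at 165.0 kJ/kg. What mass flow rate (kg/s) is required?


dh = 165.0 - 108.9 = 56.1 kJ/kg
m_dot = Q / dh = 57.4 / 56.1 = 1.0232 kg/s

1.0232


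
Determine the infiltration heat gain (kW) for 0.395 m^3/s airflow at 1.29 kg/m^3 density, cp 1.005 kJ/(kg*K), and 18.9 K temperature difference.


Q = V_dot * rho * cp * dT
Q = 0.395 * 1.29 * 1.005 * 18.9
Q = 9.679 kW

9.679


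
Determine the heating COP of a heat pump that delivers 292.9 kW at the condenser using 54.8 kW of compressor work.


COP_hp = Q_cond / W
COP_hp = 292.9 / 54.8
COP_hp = 5.345

5.345


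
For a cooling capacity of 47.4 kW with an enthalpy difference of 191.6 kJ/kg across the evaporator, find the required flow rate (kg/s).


m_dot = Q / dh
m_dot = 47.4 / 191.6
m_dot = 0.2474 kg/s

0.2474


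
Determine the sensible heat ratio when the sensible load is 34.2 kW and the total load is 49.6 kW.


SHR = Q_sensible / Q_total
SHR = 34.2 / 49.6
SHR = 0.69

0.69


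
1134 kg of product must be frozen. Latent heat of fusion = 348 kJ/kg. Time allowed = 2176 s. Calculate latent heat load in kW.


Q_lat = m * h_fg / t
Q_lat = 1134 * 348 / 2176
Q_lat = 181.36 kW

181.36


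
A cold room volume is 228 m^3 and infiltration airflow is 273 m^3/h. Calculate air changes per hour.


ACH = flow / volume
ACH = 273 / 228
ACH = 1.197

1.197


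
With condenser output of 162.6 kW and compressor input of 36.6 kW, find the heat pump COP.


COP_hp = Q_cond / W
COP_hp = 162.6 / 36.6
COP_hp = 4.443

4.443


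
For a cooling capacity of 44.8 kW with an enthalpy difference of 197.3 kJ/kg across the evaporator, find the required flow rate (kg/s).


m_dot = Q / dh
m_dot = 44.8 / 197.3
m_dot = 0.2271 kg/s

0.2271


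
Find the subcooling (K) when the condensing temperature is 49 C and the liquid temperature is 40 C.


Subcooling = T_cond - T_liquid
Subcooling = 49 - 40
Subcooling = 9 K

9


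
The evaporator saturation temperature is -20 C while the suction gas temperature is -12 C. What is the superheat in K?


Superheat = T_suction - T_evap
Superheat = -12 - (-20)
Superheat = 8 K

8


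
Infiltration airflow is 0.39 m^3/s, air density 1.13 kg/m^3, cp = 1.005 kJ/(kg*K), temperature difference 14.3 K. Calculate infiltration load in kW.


Q = V_dot * rho * cp * dT
Q = 0.39 * 1.13 * 1.005 * 14.3
Q = 6.334 kW

6.334


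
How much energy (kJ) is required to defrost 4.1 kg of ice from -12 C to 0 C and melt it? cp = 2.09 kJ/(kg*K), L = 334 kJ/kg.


Sensible heat = cp * dT = 2.09 * 12 = 25.08 kJ/kg
Total per kg = 25.08 + 334 = 359.08 kJ/kg
Q = m * total = 4.1 * 359.08
Q = 1472.2 kJ

1472.2


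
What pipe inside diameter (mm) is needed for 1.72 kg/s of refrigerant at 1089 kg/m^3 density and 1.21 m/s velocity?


A = m_dot / (rho * v) = 1.72 / (1089 * 1.21) = 0.001305314604 m^2
d = sqrt(4*A/pi) * 1000
d = 40.8 mm

40.8


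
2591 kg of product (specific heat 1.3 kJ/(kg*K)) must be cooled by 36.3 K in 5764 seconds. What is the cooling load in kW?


Q = m * cp * dT / t
Q = 2591 * 1.3 * 36.3 / 5764
Q = 21.213 kW

21.213


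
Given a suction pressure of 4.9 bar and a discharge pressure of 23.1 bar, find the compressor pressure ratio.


PR = P_high / P_low
PR = 23.1 / 4.9
PR = 4.714

4.714


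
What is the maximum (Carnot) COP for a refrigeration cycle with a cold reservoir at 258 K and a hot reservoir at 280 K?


dT = 280 - 258 = 22 K
COP_carnot = T_cold / dT = 258 / 22
COP_carnot = 11.727

11.727


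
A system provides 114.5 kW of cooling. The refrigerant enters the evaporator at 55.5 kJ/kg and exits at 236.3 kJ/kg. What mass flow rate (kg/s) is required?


dh = 236.3 - 55.5 = 180.8 kJ/kg
m_dot = Q / dh = 114.5 / 180.8 = 0.6333 kg/s

0.6333


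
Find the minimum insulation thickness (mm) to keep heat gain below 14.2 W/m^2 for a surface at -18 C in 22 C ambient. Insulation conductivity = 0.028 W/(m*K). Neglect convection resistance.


dT = 22 - (-18) = 40 K
thickness = k * dT / q_max * 1000
thickness = 0.028 * 40 / 14.2 * 1000
thickness = 78.9 mm

78.9


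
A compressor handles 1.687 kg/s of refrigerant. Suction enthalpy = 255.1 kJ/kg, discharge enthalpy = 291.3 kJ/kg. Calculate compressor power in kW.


dh = 291.3 - 255.1 = 36.2 kJ/kg
W = m_dot * dh = 1.687 * 36.2 = 61.07 kW

61.07


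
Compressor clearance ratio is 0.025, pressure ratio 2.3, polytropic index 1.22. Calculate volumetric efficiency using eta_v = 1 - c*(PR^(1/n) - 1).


PR^(1/n) = 2.3^(1/1.22) = 1.97923894
eta_v = 1 - 0.025 * (1.97923894 - 1)
eta_v = 0.9755

0.9755


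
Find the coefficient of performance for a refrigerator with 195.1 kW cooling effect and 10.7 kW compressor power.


COP = Q_evap / W
COP = 195.1 / 10.7
COP = 18.234

18.234


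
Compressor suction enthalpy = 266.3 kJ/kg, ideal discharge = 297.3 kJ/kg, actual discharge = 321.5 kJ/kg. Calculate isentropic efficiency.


dh_ideal = 297.3 - 266.3 = 31.0 kJ/kg
dh_actual = 321.5 - 266.3 = 55.2 kJ/kg
eta_s = dh_ideal / dh_actual = 31.0 / 55.2
eta_s = 0.5616

0.5616


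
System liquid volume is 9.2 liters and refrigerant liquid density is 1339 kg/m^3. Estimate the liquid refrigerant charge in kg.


Charge = V * rho / 1000
Charge = 9.2 * 1339 / 1000
Charge = 12.32 kg

12.32


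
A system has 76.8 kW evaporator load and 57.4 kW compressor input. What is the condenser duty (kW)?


Q_cond = Q_evap + W
Q_cond = 76.8 + 57.4
Q_cond = 134.2 kW

134.2


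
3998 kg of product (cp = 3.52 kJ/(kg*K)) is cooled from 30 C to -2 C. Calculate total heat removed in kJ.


dT = 30 - (-2) = 32 K
Q = m * cp * dT = 3998 * 3.52 * 32
Q = 450335 kJ

450335


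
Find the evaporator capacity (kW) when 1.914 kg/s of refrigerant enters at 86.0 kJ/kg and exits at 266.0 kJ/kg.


dh = 266.0 - 86.0 = 180.0 kJ/kg
Q_evap = m_dot * dh = 1.914 * 180.0
Q_evap = 344.52 kW

344.52


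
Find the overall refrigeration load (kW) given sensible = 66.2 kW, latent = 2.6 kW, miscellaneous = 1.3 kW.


Q_total = Q_s + Q_l + Q_misc
Q_total = 66.2 + 2.6 + 1.3
Q_total = 70.1 kW

70.1


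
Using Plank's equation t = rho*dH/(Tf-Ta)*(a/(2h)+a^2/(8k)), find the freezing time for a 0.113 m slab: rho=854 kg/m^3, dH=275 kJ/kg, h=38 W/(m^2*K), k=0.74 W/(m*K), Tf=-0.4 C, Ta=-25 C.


dT = -0.4 - (-25) = 24.6 K
term1 = a/(2h) = 0.113/(2*38) = 0.001486842105
term2 = a^2/(8k) = 0.113^2/(8*0.74) = 0.002156925676
t = rho*dH*1000/dT * (term1 + term2)
t = 854*275*1000/24.6 * (0.001486842105 + 0.002156925676)
t = 34786 s

34786
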